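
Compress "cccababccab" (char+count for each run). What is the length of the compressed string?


Input: cccababccab
Runs:
  'c' x 3 => "c3"
  'a' x 1 => "a1"
  'b' x 1 => "b1"
  'a' x 1 => "a1"
  'b' x 1 => "b1"
  'c' x 2 => "c2"
  'a' x 1 => "a1"
  'b' x 1 => "b1"
Compressed: "c3a1b1a1b1c2a1b1"
Compressed length: 16

16


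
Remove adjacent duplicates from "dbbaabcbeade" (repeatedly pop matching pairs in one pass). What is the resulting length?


Input: dbbaabcbeade
Stack-based adjacent duplicate removal:
  Read 'd': push. Stack: d
  Read 'b': push. Stack: db
  Read 'b': matches stack top 'b' => pop. Stack: d
  Read 'a': push. Stack: da
  Read 'a': matches stack top 'a' => pop. Stack: d
  Read 'b': push. Stack: db
  Read 'c': push. Stack: dbc
  Read 'b': push. Stack: dbcb
  Read 'e': push. Stack: dbcbe
  Read 'a': push. Stack: dbcbea
  Read 'd': push. Stack: dbcbead
  Read 'e': push. Stack: dbcbeade
Final stack: "dbcbeade" (length 8)

8


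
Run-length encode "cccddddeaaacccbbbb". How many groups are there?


Input: cccddddeaaacccbbbb
Scanning for consecutive runs:
  Group 1: 'c' x 3 (positions 0-2)
  Group 2: 'd' x 4 (positions 3-6)
  Group 3: 'e' x 1 (positions 7-7)
  Group 4: 'a' x 3 (positions 8-10)
  Group 5: 'c' x 3 (positions 11-13)
  Group 6: 'b' x 4 (positions 14-17)
Total groups: 6

6


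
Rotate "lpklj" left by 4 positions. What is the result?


Input: "lpklj", rotate left by 4
First 4 characters: "lpkl"
Remaining characters: "j"
Concatenate remaining + first: "j" + "lpkl" = "jlpkl"

jlpkl


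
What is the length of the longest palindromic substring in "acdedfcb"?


Input: "acdedfcb"
Checking substrings for palindromes:
  [2:5] "ded" (len 3) => palindrome
Longest palindromic substring: "ded" with length 3

3


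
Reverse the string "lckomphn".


Input: lckomphn
Reading characters right to left:
  Position 7: 'n'
  Position 6: 'h'
  Position 5: 'p'
  Position 4: 'm'
  Position 3: 'o'
  Position 2: 'k'
  Position 1: 'c'
  Position 0: 'l'
Reversed: nhpmokcl

nhpmokcl


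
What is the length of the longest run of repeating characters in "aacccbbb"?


Input: "aacccbbb"
Scanning for longest run:
  Position 1 ('a'): continues run of 'a', length=2
  Position 2 ('c'): new char, reset run to 1
  Position 3 ('c'): continues run of 'c', length=2
  Position 4 ('c'): continues run of 'c', length=3
  Position 5 ('b'): new char, reset run to 1
  Position 6 ('b'): continues run of 'b', length=2
  Position 7 ('b'): continues run of 'b', length=3
Longest run: 'c' with length 3

3


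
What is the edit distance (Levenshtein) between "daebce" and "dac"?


Computing edit distance: "daebce" -> "dac"
DP table:
           d    a    c
      0    1    2    3
  d   1    0    1    2
  a   2    1    0    1
  e   3    2    1    1
  b   4    3    2    2
  c   5    4    3    2
  e   6    5    4    3
Edit distance = dp[6][3] = 3

3


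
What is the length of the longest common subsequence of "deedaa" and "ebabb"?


LCS of "deedaa" and "ebabb"
DP table:
           e    b    a    b    b
      0    0    0    0    0    0
  d   0    0    0    0    0    0
  e   0    1    1    1    1    1
  e   0    1    1    1    1    1
  d   0    1    1    1    1    1
  a   0    1    1    2    2    2
  a   0    1    1    2    2    2
LCS length = dp[6][5] = 2

2


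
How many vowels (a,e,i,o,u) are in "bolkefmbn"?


Input: bolkefmbn
Checking each character:
  'b' at position 0: consonant
  'o' at position 1: vowel (running total: 1)
  'l' at position 2: consonant
  'k' at position 3: consonant
  'e' at position 4: vowel (running total: 2)
  'f' at position 5: consonant
  'm' at position 6: consonant
  'b' at position 7: consonant
  'n' at position 8: consonant
Total vowels: 2

2


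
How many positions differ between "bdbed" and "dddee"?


Comparing "bdbed" and "dddee" position by position:
  Position 0: 'b' vs 'd' => DIFFER
  Position 1: 'd' vs 'd' => same
  Position 2: 'b' vs 'd' => DIFFER
  Position 3: 'e' vs 'e' => same
  Position 4: 'd' vs 'e' => DIFFER
Positions that differ: 3

3


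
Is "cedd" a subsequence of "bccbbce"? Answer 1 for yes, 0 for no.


Check if "cedd" is a subsequence of "bccbbce"
Greedy scan:
  Position 0 ('b'): no match needed
  Position 1 ('c'): matches sub[0] = 'c'
  Position 2 ('c'): no match needed
  Position 3 ('b'): no match needed
  Position 4 ('b'): no match needed
  Position 5 ('c'): no match needed
  Position 6 ('e'): matches sub[1] = 'e'
Only matched 2/4 characters => not a subsequence

0


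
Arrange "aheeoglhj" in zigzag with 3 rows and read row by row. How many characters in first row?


Zigzag "aheeoglhj" into 3 rows:
Placing characters:
  'a' => row 0
  'h' => row 1
  'e' => row 2
  'e' => row 1
  'o' => row 0
  'g' => row 1
  'l' => row 2
  'h' => row 1
  'j' => row 0
Rows:
  Row 0: "aoj"
  Row 1: "hegh"
  Row 2: "el"
First row length: 3

3


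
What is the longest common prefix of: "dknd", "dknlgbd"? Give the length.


Words: dknd, dknlgbd
  Position 0: all 'd' => match
  Position 1: all 'k' => match
  Position 2: all 'n' => match
  Position 3: ('d', 'l') => mismatch, stop
LCP = "dkn" (length 3)

3


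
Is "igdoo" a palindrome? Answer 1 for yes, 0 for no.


Input: igdoo
Reversed: oodgi
  Compare pos 0 ('i') with pos 4 ('o'): MISMATCH
  Compare pos 1 ('g') with pos 3 ('o'): MISMATCH
Result: not a palindrome

0


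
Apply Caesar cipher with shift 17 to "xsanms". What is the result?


Caesar cipher: shift "xsanms" by 17
  'x' (pos 23) + 17 = pos 14 = 'o'
  's' (pos 18) + 17 = pos 9 = 'j'
  'a' (pos 0) + 17 = pos 17 = 'r'
  'n' (pos 13) + 17 = pos 4 = 'e'
  'm' (pos 12) + 17 = pos 3 = 'd'
  's' (pos 18) + 17 = pos 9 = 'j'
Result: ojredj

ojredj


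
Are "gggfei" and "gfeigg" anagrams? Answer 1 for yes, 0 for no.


Strings: "gggfei", "gfeigg"
Sorted first:  efgggi
Sorted second: efgggi
Sorted forms match => anagrams

1


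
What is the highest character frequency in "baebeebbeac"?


Input: baebeebbeac
Character counts:
  'a': 2
  'b': 4
  'c': 1
  'e': 4
Maximum frequency: 4

4


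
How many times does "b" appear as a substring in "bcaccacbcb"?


Searching for "b" in "bcaccacbcb"
Scanning each position:
  Position 0: "b" => MATCH
  Position 1: "c" => no
  Position 2: "a" => no
  Position 3: "c" => no
  Position 4: "c" => no
  Position 5: "a" => no
  Position 6: "c" => no
  Position 7: "b" => MATCH
  Position 8: "c" => no
  Position 9: "b" => MATCH
Total occurrences: 3

3


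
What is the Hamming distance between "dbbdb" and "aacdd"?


Comparing "dbbdb" and "aacdd" position by position:
  Position 0: 'd' vs 'a' => differ
  Position 1: 'b' vs 'a' => differ
  Position 2: 'b' vs 'c' => differ
  Position 3: 'd' vs 'd' => same
  Position 4: 'b' vs 'd' => differ
Total differences (Hamming distance): 4

4


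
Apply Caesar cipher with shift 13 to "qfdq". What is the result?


Caesar cipher: shift "qfdq" by 13
  'q' (pos 16) + 13 = pos 3 = 'd'
  'f' (pos 5) + 13 = pos 18 = 's'
  'd' (pos 3) + 13 = pos 16 = 'q'
  'q' (pos 16) + 13 = pos 3 = 'd'
Result: dsqd

dsqd


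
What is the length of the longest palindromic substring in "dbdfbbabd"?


Input: "dbdfbbabd"
Checking substrings for palindromes:
  [0:3] "dbd" (len 3) => palindrome
  [5:8] "bab" (len 3) => palindrome
  [4:6] "bb" (len 2) => palindrome
Longest palindromic substring: "dbd" with length 3

3


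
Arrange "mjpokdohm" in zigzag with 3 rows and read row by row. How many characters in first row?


Zigzag "mjpokdohm" into 3 rows:
Placing characters:
  'm' => row 0
  'j' => row 1
  'p' => row 2
  'o' => row 1
  'k' => row 0
  'd' => row 1
  'o' => row 2
  'h' => row 1
  'm' => row 0
Rows:
  Row 0: "mkm"
  Row 1: "jodh"
  Row 2: "po"
First row length: 3

3


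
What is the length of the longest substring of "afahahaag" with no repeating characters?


Input: "afahahaag"
Sliding window (track last position of each char):
  Position 0 ('a'): window [0,0] length 1 -- new best
  Position 1 ('f'): window [0,1] length 2 -- new best
  Position 2 ('a'): repeat (last at 0), move window start to 1
  Position 2 ('a'): window [1,2] length 2
  Position 3 ('h'): window [1,3] length 3 -- new best
  Position 4 ('a'): repeat (last at 2), move window start to 3
  Position 4 ('a'): window [3,4] length 2
  Position 5 ('h'): repeat (last at 3), move window start to 4
  Position 5 ('h'): window [4,5] length 2
  Position 6 ('a'): repeat (last at 4), move window start to 5
  Position 6 ('a'): window [5,6] length 2
  Position 7 ('a'): repeat (last at 6), move window start to 7
  Position 7 ('a'): window [7,7] length 1
  Position 8 ('g'): window [7,8] length 2
Longest substring with no repeats: "fah" with length 3

3


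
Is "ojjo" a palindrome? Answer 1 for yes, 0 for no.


Input: ojjo
Reversed: ojjo
  Compare pos 0 ('o') with pos 3 ('o'): match
  Compare pos 1 ('j') with pos 2 ('j'): match
Result: palindrome

1


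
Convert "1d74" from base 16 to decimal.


Input: "1d74" in base 16
Positional expansion:
  Digit '1' (value 1) x 16^3 = 4096
  Digit 'd' (value 13) x 16^2 = 3328
  Digit '7' (value 7) x 16^1 = 112
  Digit '4' (value 4) x 16^0 = 4
Sum = 7540

7540


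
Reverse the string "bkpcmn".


Input: bkpcmn
Reading characters right to left:
  Position 5: 'n'
  Position 4: 'm'
  Position 3: 'c'
  Position 2: 'p'
  Position 1: 'k'
  Position 0: 'b'
Reversed: nmcpkb

nmcpkb


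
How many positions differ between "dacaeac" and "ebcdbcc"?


Comparing "dacaeac" and "ebcdbcc" position by position:
  Position 0: 'd' vs 'e' => DIFFER
  Position 1: 'a' vs 'b' => DIFFER
  Position 2: 'c' vs 'c' => same
  Position 3: 'a' vs 'd' => DIFFER
  Position 4: 'e' vs 'b' => DIFFER
  Position 5: 'a' vs 'c' => DIFFER
  Position 6: 'c' vs 'c' => same
Positions that differ: 5

5


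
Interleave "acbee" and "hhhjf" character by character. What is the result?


Interleaving "acbee" and "hhhjf":
  Position 0: 'a' from first, 'h' from second => "ah"
  Position 1: 'c' from first, 'h' from second => "ch"
  Position 2: 'b' from first, 'h' from second => "bh"
  Position 3: 'e' from first, 'j' from second => "ej"
  Position 4: 'e' from first, 'f' from second => "ef"
Result: ahchbhejef

ahchbhejef


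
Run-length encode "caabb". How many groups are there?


Input: caabb
Scanning for consecutive runs:
  Group 1: 'c' x 1 (positions 0-0)
  Group 2: 'a' x 2 (positions 1-2)
  Group 3: 'b' x 2 (positions 3-4)
Total groups: 3

3


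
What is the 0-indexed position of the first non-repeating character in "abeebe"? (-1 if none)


Input: abeebe
Character frequencies:
  'a': 1
  'b': 2
  'e': 3
Scanning left to right for freq == 1:
  Position 0 ('a'): unique! => answer = 0

0


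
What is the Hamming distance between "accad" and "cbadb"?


Comparing "accad" and "cbadb" position by position:
  Position 0: 'a' vs 'c' => differ
  Position 1: 'c' vs 'b' => differ
  Position 2: 'c' vs 'a' => differ
  Position 3: 'a' vs 'd' => differ
  Position 4: 'd' vs 'b' => differ
Total differences (Hamming distance): 5

5


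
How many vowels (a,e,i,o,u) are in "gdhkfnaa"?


Input: gdhkfnaa
Checking each character:
  'g' at position 0: consonant
  'd' at position 1: consonant
  'h' at position 2: consonant
  'k' at position 3: consonant
  'f' at position 4: consonant
  'n' at position 5: consonant
  'a' at position 6: vowel (running total: 1)
  'a' at position 7: vowel (running total: 2)
Total vowels: 2

2


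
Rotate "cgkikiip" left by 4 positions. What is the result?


Input: "cgkikiip", rotate left by 4
First 4 characters: "cgki"
Remaining characters: "kiip"
Concatenate remaining + first: "kiip" + "cgki" = "kiipcgki"

kiipcgki


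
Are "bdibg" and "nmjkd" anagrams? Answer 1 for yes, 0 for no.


Strings: "bdibg", "nmjkd"
Sorted first:  bbdgi
Sorted second: djkmn
Differ at position 0: 'b' vs 'd' => not anagrams

0


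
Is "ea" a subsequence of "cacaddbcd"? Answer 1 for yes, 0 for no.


Check if "ea" is a subsequence of "cacaddbcd"
Greedy scan:
  Position 0 ('c'): no match needed
  Position 1 ('a'): no match needed
  Position 2 ('c'): no match needed
  Position 3 ('a'): no match needed
  Position 4 ('d'): no match needed
  Position 5 ('d'): no match needed
  Position 6 ('b'): no match needed
  Position 7 ('c'): no match needed
  Position 8 ('d'): no match needed
Only matched 0/2 characters => not a subsequence

0


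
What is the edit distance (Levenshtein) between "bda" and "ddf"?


Computing edit distance: "bda" -> "ddf"
DP table:
           d    d    f
      0    1    2    3
  b   1    1    2    3
  d   2    1    1    2
  a   3    2    2    2
Edit distance = dp[3][3] = 2

2


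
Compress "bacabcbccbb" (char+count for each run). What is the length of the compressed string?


Input: bacabcbccbb
Runs:
  'b' x 1 => "b1"
  'a' x 1 => "a1"
  'c' x 1 => "c1"
  'a' x 1 => "a1"
  'b' x 1 => "b1"
  'c' x 1 => "c1"
  'b' x 1 => "b1"
  'c' x 2 => "c2"
  'b' x 2 => "b2"
Compressed: "b1a1c1a1b1c1b1c2b2"
Compressed length: 18

18


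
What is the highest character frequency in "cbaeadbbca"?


Input: cbaeadbbca
Character counts:
  'a': 3
  'b': 3
  'c': 2
  'd': 1
  'e': 1
Maximum frequency: 3

3


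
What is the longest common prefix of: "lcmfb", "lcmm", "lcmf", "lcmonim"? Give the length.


Words: lcmfb, lcmm, lcmf, lcmonim
  Position 0: all 'l' => match
  Position 1: all 'c' => match
  Position 2: all 'm' => match
  Position 3: ('f', 'm', 'f', 'o') => mismatch, stop
LCP = "lcm" (length 3)

3


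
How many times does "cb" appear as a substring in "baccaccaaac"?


Searching for "cb" in "baccaccaaac"
Scanning each position:
  Position 0: "ba" => no
  Position 1: "ac" => no
  Position 2: "cc" => no
  Position 3: "ca" => no
  Position 4: "ac" => no
  Position 5: "cc" => no
  Position 6: "ca" => no
  Position 7: "aa" => no
  Position 8: "aa" => no
  Position 9: "ac" => no
Total occurrences: 0

0


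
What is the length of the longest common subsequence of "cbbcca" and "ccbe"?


LCS of "cbbcca" and "ccbe"
DP table:
           c    c    b    e
      0    0    0    0    0
  c   0    1    1    1    1
  b   0    1    1    2    2
  b   0    1    1    2    2
  c   0    1    2    2    2
  c   0    1    2    2    2
  a   0    1    2    2    2
LCS length = dp[6][4] = 2

2


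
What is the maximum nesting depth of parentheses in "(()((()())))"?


Input: "(()((()())))"
Tracking depth:
  Position 0 '(': depth becomes 1
  Position 1 '(': depth becomes 2
  Position 2 ')': depth becomes 1
  Position 3 '(': depth becomes 2
  Position 4 '(': depth becomes 3
  Position 5 '(': depth becomes 4
  Position 6 ')': depth becomes 3
  Position 7 '(': depth becomes 4
  Position 8 ')': depth becomes 3
  Position 9 ')': depth becomes 2
  Position 10 ')': depth becomes 1
  Position 11 ')': depth becomes 0
Maximum depth reached: 4

4


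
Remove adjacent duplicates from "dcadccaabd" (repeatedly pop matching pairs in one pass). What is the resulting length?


Input: dcadccaabd
Stack-based adjacent duplicate removal:
  Read 'd': push. Stack: d
  Read 'c': push. Stack: dc
  Read 'a': push. Stack: dca
  Read 'd': push. Stack: dcad
  Read 'c': push. Stack: dcadc
  Read 'c': matches stack top 'c' => pop. Stack: dcad
  Read 'a': push. Stack: dcada
  Read 'a': matches stack top 'a' => pop. Stack: dcad
  Read 'b': push. Stack: dcadb
  Read 'd': push. Stack: dcadbd
Final stack: "dcadbd" (length 6)

6


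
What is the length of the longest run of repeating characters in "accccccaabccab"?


Input: "accccccaabccab"
Scanning for longest run:
  Position 1 ('c'): new char, reset run to 1
  Position 2 ('c'): continues run of 'c', length=2
  Position 3 ('c'): continues run of 'c', length=3
  Position 4 ('c'): continues run of 'c', length=4
  Position 5 ('c'): continues run of 'c', length=5
  Position 6 ('c'): continues run of 'c', length=6
  Position 7 ('a'): new char, reset run to 1
  Position 8 ('a'): continues run of 'a', length=2
  Position 9 ('b'): new char, reset run to 1
  Position 10 ('c'): new char, reset run to 1
  Position 11 ('c'): continues run of 'c', length=2
  Position 12 ('a'): new char, reset run to 1
  Position 13 ('b'): new char, reset run to 1
Longest run: 'c' with length 6

6


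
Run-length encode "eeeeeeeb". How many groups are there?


Input: eeeeeeeb
Scanning for consecutive runs:
  Group 1: 'e' x 7 (positions 0-6)
  Group 2: 'b' x 1 (positions 7-7)
Total groups: 2

2


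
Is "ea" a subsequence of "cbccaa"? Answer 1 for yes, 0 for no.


Check if "ea" is a subsequence of "cbccaa"
Greedy scan:
  Position 0 ('c'): no match needed
  Position 1 ('b'): no match needed
  Position 2 ('c'): no match needed
  Position 3 ('c'): no match needed
  Position 4 ('a'): no match needed
  Position 5 ('a'): no match needed
Only matched 0/2 characters => not a subsequence

0


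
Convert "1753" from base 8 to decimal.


Input: "1753" in base 8
Positional expansion:
  Digit '1' (value 1) x 8^3 = 512
  Digit '7' (value 7) x 8^2 = 448
  Digit '5' (value 5) x 8^1 = 40
  Digit '3' (value 3) x 8^0 = 3
Sum = 1003

1003


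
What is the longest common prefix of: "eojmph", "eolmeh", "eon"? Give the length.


Words: eojmph, eolmeh, eon
  Position 0: all 'e' => match
  Position 1: all 'o' => match
  Position 2: ('j', 'l', 'n') => mismatch, stop
LCP = "eo" (length 2)

2


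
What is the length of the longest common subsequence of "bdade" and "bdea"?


LCS of "bdade" and "bdea"
DP table:
           b    d    e    a
      0    0    0    0    0
  b   0    1    1    1    1
  d   0    1    2    2    2
  a   0    1    2    2    3
  d   0    1    2    2    3
  e   0    1    2    3    3
LCS length = dp[5][4] = 3

3


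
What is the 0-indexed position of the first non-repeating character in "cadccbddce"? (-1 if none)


Input: cadccbddce
Character frequencies:
  'a': 1
  'b': 1
  'c': 4
  'd': 3
  'e': 1
Scanning left to right for freq == 1:
  Position 0 ('c'): freq=4, skip
  Position 1 ('a'): unique! => answer = 1

1


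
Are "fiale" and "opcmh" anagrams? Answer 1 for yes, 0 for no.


Strings: "fiale", "opcmh"
Sorted first:  aefil
Sorted second: chmop
Differ at position 0: 'a' vs 'c' => not anagrams

0


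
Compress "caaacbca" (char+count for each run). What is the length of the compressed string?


Input: caaacbca
Runs:
  'c' x 1 => "c1"
  'a' x 3 => "a3"
  'c' x 1 => "c1"
  'b' x 1 => "b1"
  'c' x 1 => "c1"
  'a' x 1 => "a1"
Compressed: "c1a3c1b1c1a1"
Compressed length: 12

12


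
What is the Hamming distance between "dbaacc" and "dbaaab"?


Comparing "dbaacc" and "dbaaab" position by position:
  Position 0: 'd' vs 'd' => same
  Position 1: 'b' vs 'b' => same
  Position 2: 'a' vs 'a' => same
  Position 3: 'a' vs 'a' => same
  Position 4: 'c' vs 'a' => differ
  Position 5: 'c' vs 'b' => differ
Total differences (Hamming distance): 2

2


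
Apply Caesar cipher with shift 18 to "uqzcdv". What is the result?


Caesar cipher: shift "uqzcdv" by 18
  'u' (pos 20) + 18 = pos 12 = 'm'
  'q' (pos 16) + 18 = pos 8 = 'i'
  'z' (pos 25) + 18 = pos 17 = 'r'
  'c' (pos 2) + 18 = pos 20 = 'u'
  'd' (pos 3) + 18 = pos 21 = 'v'
  'v' (pos 21) + 18 = pos 13 = 'n'
Result: miruvn

miruvn


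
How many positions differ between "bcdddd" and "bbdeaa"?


Comparing "bcdddd" and "bbdeaa" position by position:
  Position 0: 'b' vs 'b' => same
  Position 1: 'c' vs 'b' => DIFFER
  Position 2: 'd' vs 'd' => same
  Position 3: 'd' vs 'e' => DIFFER
  Position 4: 'd' vs 'a' => DIFFER
  Position 5: 'd' vs 'a' => DIFFER
Positions that differ: 4

4


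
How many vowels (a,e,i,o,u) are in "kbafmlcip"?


Input: kbafmlcip
Checking each character:
  'k' at position 0: consonant
  'b' at position 1: consonant
  'a' at position 2: vowel (running total: 1)
  'f' at position 3: consonant
  'm' at position 4: consonant
  'l' at position 5: consonant
  'c' at position 6: consonant
  'i' at position 7: vowel (running total: 2)
  'p' at position 8: consonant
Total vowels: 2

2


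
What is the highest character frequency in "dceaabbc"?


Input: dceaabbc
Character counts:
  'a': 2
  'b': 2
  'c': 2
  'd': 1
  'e': 1
Maximum frequency: 2

2


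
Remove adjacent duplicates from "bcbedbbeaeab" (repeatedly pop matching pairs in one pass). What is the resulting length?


Input: bcbedbbeaeab
Stack-based adjacent duplicate removal:
  Read 'b': push. Stack: b
  Read 'c': push. Stack: bc
  Read 'b': push. Stack: bcb
  Read 'e': push. Stack: bcbe
  Read 'd': push. Stack: bcbed
  Read 'b': push. Stack: bcbedb
  Read 'b': matches stack top 'b' => pop. Stack: bcbed
  Read 'e': push. Stack: bcbede
  Read 'a': push. Stack: bcbedea
  Read 'e': push. Stack: bcbedeae
  Read 'a': push. Stack: bcbedeaea
  Read 'b': push. Stack: bcbedeaeab
Final stack: "bcbedeaeab" (length 10)

10


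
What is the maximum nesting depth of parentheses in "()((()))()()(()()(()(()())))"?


Input: "()((()))()()(()()(()(()())))"
Tracking depth:
  Position 0 '(': depth becomes 1
  Position 1 ')': depth becomes 0
  Position 2 '(': depth becomes 1
  Position 3 '(': depth becomes 2
  Position 4 '(': depth becomes 3
  Position 5 ')': depth becomes 2
  Position 6 ')': depth becomes 1
  Position 7 ')': depth becomes 0
  Position 8 '(': depth becomes 1
  Position 9 ')': depth becomes 0
  Position 10 '(': depth becomes 1
  Position 11 ')': depth becomes 0
  Position 12 '(': depth becomes 1
  Position 13 '(': depth becomes 2
  Position 14 ')': depth becomes 1
  Position 15 '(': depth becomes 2
  Position 16 ')': depth becomes 1
  Position 17 '(': depth becomes 2
  Position 18 '(': depth becomes 3
  Position 19 ')': depth becomes 2
  Position 20 '(': depth becomes 3
  Position 21 '(': depth becomes 4
  Position 22 ')': depth becomes 3
  Position 23 '(': depth becomes 4
  Position 24 ')': depth becomes 3
  Position 25 ')': depth becomes 2
  Position 26 ')': depth becomes 1
  Position 27 ')': depth becomes 0
Maximum depth reached: 4

4


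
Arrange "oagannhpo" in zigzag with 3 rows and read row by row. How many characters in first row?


Zigzag "oagannhpo" into 3 rows:
Placing characters:
  'o' => row 0
  'a' => row 1
  'g' => row 2
  'a' => row 1
  'n' => row 0
  'n' => row 1
  'h' => row 2
  'p' => row 1
  'o' => row 0
Rows:
  Row 0: "ono"
  Row 1: "aanp"
  Row 2: "gh"
First row length: 3

3


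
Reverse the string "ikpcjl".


Input: ikpcjl
Reading characters right to left:
  Position 5: 'l'
  Position 4: 'j'
  Position 3: 'c'
  Position 2: 'p'
  Position 1: 'k'
  Position 0: 'i'
Reversed: ljcpki

ljcpki


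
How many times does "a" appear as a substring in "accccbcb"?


Searching for "a" in "accccbcb"
Scanning each position:
  Position 0: "a" => MATCH
  Position 1: "c" => no
  Position 2: "c" => no
  Position 3: "c" => no
  Position 4: "c" => no
  Position 5: "b" => no
  Position 6: "c" => no
  Position 7: "b" => no
Total occurrences: 1

1


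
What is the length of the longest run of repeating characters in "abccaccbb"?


Input: "abccaccbb"
Scanning for longest run:
  Position 1 ('b'): new char, reset run to 1
  Position 2 ('c'): new char, reset run to 1
  Position 3 ('c'): continues run of 'c', length=2
  Position 4 ('a'): new char, reset run to 1
  Position 5 ('c'): new char, reset run to 1
  Position 6 ('c'): continues run of 'c', length=2
  Position 7 ('b'): new char, reset run to 1
  Position 8 ('b'): continues run of 'b', length=2
Longest run: 'c' with length 2

2


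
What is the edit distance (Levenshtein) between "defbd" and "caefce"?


Computing edit distance: "defbd" -> "caefce"
DP table:
           c    a    e    f    c    e
      0    1    2    3    4    5    6
  d   1    1    2    3    4    5    6
  e   2    2    2    2    3    4    5
  f   3    3    3    3    2    3    4
  b   4    4    4    4    3    3    4
  d   5    5    5    5    4    4    4
Edit distance = dp[5][6] = 4

4


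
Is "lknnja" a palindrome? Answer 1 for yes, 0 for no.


Input: lknnja
Reversed: ajnnkl
  Compare pos 0 ('l') with pos 5 ('a'): MISMATCH
  Compare pos 1 ('k') with pos 4 ('j'): MISMATCH
  Compare pos 2 ('n') with pos 3 ('n'): match
Result: not a palindrome

0


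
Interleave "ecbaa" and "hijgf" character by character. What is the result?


Interleaving "ecbaa" and "hijgf":
  Position 0: 'e' from first, 'h' from second => "eh"
  Position 1: 'c' from first, 'i' from second => "ci"
  Position 2: 'b' from first, 'j' from second => "bj"
  Position 3: 'a' from first, 'g' from second => "ag"
  Position 4: 'a' from first, 'f' from second => "af"
Result: ehcibjagaf

ehcibjagaf


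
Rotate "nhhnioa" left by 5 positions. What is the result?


Input: "nhhnioa", rotate left by 5
First 5 characters: "nhhni"
Remaining characters: "oa"
Concatenate remaining + first: "oa" + "nhhni" = "oanhhni"

oanhhni


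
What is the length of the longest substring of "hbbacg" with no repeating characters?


Input: "hbbacg"
Sliding window (track last position of each char):
  Position 0 ('h'): window [0,0] length 1 -- new best
  Position 1 ('b'): window [0,1] length 2 -- new best
  Position 2 ('b'): repeat (last at 1), move window start to 2
  Position 2 ('b'): window [2,2] length 1
  Position 3 ('a'): window [2,3] length 2
  Position 4 ('c'): window [2,4] length 3 -- new best
  Position 5 ('g'): window [2,5] length 4 -- new best
Longest substring with no repeats: "bacg" with length 4

4


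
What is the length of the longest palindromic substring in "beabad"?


Input: "beabad"
Checking substrings for palindromes:
  [2:5] "aba" (len 3) => palindrome
Longest palindromic substring: "aba" with length 3

3


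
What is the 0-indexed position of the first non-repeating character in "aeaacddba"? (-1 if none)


Input: aeaacddba
Character frequencies:
  'a': 4
  'b': 1
  'c': 1
  'd': 2
  'e': 1
Scanning left to right for freq == 1:
  Position 0 ('a'): freq=4, skip
  Position 1 ('e'): unique! => answer = 1

1


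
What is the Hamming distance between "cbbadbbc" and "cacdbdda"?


Comparing "cbbadbbc" and "cacdbdda" position by position:
  Position 0: 'c' vs 'c' => same
  Position 1: 'b' vs 'a' => differ
  Position 2: 'b' vs 'c' => differ
  Position 3: 'a' vs 'd' => differ
  Position 4: 'd' vs 'b' => differ
  Position 5: 'b' vs 'd' => differ
  Position 6: 'b' vs 'd' => differ
  Position 7: 'c' vs 'a' => differ
Total differences (Hamming distance): 7

7


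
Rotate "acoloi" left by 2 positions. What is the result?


Input: "acoloi", rotate left by 2
First 2 characters: "ac"
Remaining characters: "oloi"
Concatenate remaining + first: "oloi" + "ac" = "oloiac"

oloiac


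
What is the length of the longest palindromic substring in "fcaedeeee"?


Input: "fcaedeeee"
Checking substrings for palindromes:
  [5:9] "eeee" (len 4) => palindrome
  [3:6] "ede" (len 3) => palindrome
  [5:8] "eee" (len 3) => palindrome
  [6:9] "eee" (len 3) => palindrome
  [5:7] "ee" (len 2) => palindrome
  [6:8] "ee" (len 2) => palindrome
Longest palindromic substring: "eeee" with length 4

4


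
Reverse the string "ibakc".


Input: ibakc
Reading characters right to left:
  Position 4: 'c'
  Position 3: 'k'
  Position 2: 'a'
  Position 1: 'b'
  Position 0: 'i'
Reversed: ckabi

ckabi


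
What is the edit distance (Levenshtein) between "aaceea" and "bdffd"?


Computing edit distance: "aaceea" -> "bdffd"
DP table:
           b    d    f    f    d
      0    1    2    3    4    5
  a   1    1    2    3    4    5
  a   2    2    2    3    4    5
  c   3    3    3    3    4    5
  e   4    4    4    4    4    5
  e   5    5    5    5    5    5
  a   6    6    6    6    6    6
Edit distance = dp[6][5] = 6

6


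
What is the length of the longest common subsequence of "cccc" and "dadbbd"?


LCS of "cccc" and "dadbbd"
DP table:
           d    a    d    b    b    d
      0    0    0    0    0    0    0
  c   0    0    0    0    0    0    0
  c   0    0    0    0    0    0    0
  c   0    0    0    0    0    0    0
  c   0    0    0    0    0    0    0
LCS length = dp[4][6] = 0

0


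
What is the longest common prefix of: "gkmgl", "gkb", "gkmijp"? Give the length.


Words: gkmgl, gkb, gkmijp
  Position 0: all 'g' => match
  Position 1: all 'k' => match
  Position 2: ('m', 'b', 'm') => mismatch, stop
LCP = "gk" (length 2)

2


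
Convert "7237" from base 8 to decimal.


Input: "7237" in base 8
Positional expansion:
  Digit '7' (value 7) x 8^3 = 3584
  Digit '2' (value 2) x 8^2 = 128
  Digit '3' (value 3) x 8^1 = 24
  Digit '7' (value 7) x 8^0 = 7
Sum = 3743

3743


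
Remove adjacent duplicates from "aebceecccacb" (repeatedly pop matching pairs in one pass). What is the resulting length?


Input: aebceecccacb
Stack-based adjacent duplicate removal:
  Read 'a': push. Stack: a
  Read 'e': push. Stack: ae
  Read 'b': push. Stack: aeb
  Read 'c': push. Stack: aebc
  Read 'e': push. Stack: aebce
  Read 'e': matches stack top 'e' => pop. Stack: aebc
  Read 'c': matches stack top 'c' => pop. Stack: aeb
  Read 'c': push. Stack: aebc
  Read 'c': matches stack top 'c' => pop. Stack: aeb
  Read 'a': push. Stack: aeba
  Read 'c': push. Stack: aebac
  Read 'b': push. Stack: aebacb
Final stack: "aebacb" (length 6)

6


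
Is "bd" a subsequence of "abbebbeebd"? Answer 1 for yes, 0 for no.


Check if "bd" is a subsequence of "abbebbeebd"
Greedy scan:
  Position 0 ('a'): no match needed
  Position 1 ('b'): matches sub[0] = 'b'
  Position 2 ('b'): no match needed
  Position 3 ('e'): no match needed
  Position 4 ('b'): no match needed
  Position 5 ('b'): no match needed
  Position 6 ('e'): no match needed
  Position 7 ('e'): no match needed
  Position 8 ('b'): no match needed
  Position 9 ('d'): matches sub[1] = 'd'
All 2 characters matched => is a subsequence

1


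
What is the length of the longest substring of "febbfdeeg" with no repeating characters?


Input: "febbfdeeg"
Sliding window (track last position of each char):
  Position 0 ('f'): window [0,0] length 1 -- new best
  Position 1 ('e'): window [0,1] length 2 -- new best
  Position 2 ('b'): window [0,2] length 3 -- new best
  Position 3 ('b'): repeat (last at 2), move window start to 3
  Position 3 ('b'): window [3,3] length 1
  Position 4 ('f'): window [3,4] length 2
  Position 5 ('d'): window [3,5] length 3
  Position 6 ('e'): window [3,6] length 4 -- new best
  Position 7 ('e'): repeat (last at 6), move window start to 7
  Position 7 ('e'): window [7,7] length 1
  Position 8 ('g'): window [7,8] length 2
Longest substring with no repeats: "bfde" with length 4

4


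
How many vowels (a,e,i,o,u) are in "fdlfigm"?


Input: fdlfigm
Checking each character:
  'f' at position 0: consonant
  'd' at position 1: consonant
  'l' at position 2: consonant
  'f' at position 3: consonant
  'i' at position 4: vowel (running total: 1)
  'g' at position 5: consonant
  'm' at position 6: consonant
Total vowels: 1

1


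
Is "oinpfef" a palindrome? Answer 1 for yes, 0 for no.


Input: oinpfef
Reversed: fefpnio
  Compare pos 0 ('o') with pos 6 ('f'): MISMATCH
  Compare pos 1 ('i') with pos 5 ('e'): MISMATCH
  Compare pos 2 ('n') with pos 4 ('f'): MISMATCH
Result: not a palindrome

0


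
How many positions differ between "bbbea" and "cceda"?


Comparing "bbbea" and "cceda" position by position:
  Position 0: 'b' vs 'c' => DIFFER
  Position 1: 'b' vs 'c' => DIFFER
  Position 2: 'b' vs 'e' => DIFFER
  Position 3: 'e' vs 'd' => DIFFER
  Position 4: 'a' vs 'a' => same
Positions that differ: 4

4


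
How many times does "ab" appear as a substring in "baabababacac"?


Searching for "ab" in "baabababacac"
Scanning each position:
  Position 0: "ba" => no
  Position 1: "aa" => no
  Position 2: "ab" => MATCH
  Position 3: "ba" => no
  Position 4: "ab" => MATCH
  Position 5: "ba" => no
  Position 6: "ab" => MATCH
  Position 7: "ba" => no
  Position 8: "ac" => no
  Position 9: "ca" => no
  Position 10: "ac" => no
Total occurrences: 3

3


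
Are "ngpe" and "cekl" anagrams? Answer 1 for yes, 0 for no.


Strings: "ngpe", "cekl"
Sorted first:  egnp
Sorted second: cekl
Differ at position 0: 'e' vs 'c' => not anagrams

0


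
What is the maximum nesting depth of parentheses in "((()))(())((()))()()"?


Input: "((()))(())((()))()()"
Tracking depth:
  Position 0 '(': depth becomes 1
  Position 1 '(': depth becomes 2
  Position 2 '(': depth becomes 3
  Position 3 ')': depth becomes 2
  Position 4 ')': depth becomes 1
  Position 5 ')': depth becomes 0
  Position 6 '(': depth becomes 1
  Position 7 '(': depth becomes 2
  Position 8 ')': depth becomes 1
  Position 9 ')': depth becomes 0
  Position 10 '(': depth becomes 1
  Position 11 '(': depth becomes 2
  Position 12 '(': depth becomes 3
  Position 13 ')': depth becomes 2
  Position 14 ')': depth becomes 1
  Position 15 ')': depth becomes 0
  Position 16 '(': depth becomes 1
  Position 17 ')': depth becomes 0
  Position 18 '(': depth becomes 1
  Position 19 ')': depth becomes 0
Maximum depth reached: 3

3


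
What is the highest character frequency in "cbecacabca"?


Input: cbecacabca
Character counts:
  'a': 3
  'b': 2
  'c': 4
  'e': 1
Maximum frequency: 4

4


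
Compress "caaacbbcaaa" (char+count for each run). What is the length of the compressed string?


Input: caaacbbcaaa
Runs:
  'c' x 1 => "c1"
  'a' x 3 => "a3"
  'c' x 1 => "c1"
  'b' x 2 => "b2"
  'c' x 1 => "c1"
  'a' x 3 => "a3"
Compressed: "c1a3c1b2c1a3"
Compressed length: 12

12


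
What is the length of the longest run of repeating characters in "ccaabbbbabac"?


Input: "ccaabbbbabac"
Scanning for longest run:
  Position 1 ('c'): continues run of 'c', length=2
  Position 2 ('a'): new char, reset run to 1
  Position 3 ('a'): continues run of 'a', length=2
  Position 4 ('b'): new char, reset run to 1
  Position 5 ('b'): continues run of 'b', length=2
  Position 6 ('b'): continues run of 'b', length=3
  Position 7 ('b'): continues run of 'b', length=4
  Position 8 ('a'): new char, reset run to 1
  Position 9 ('b'): new char, reset run to 1
  Position 10 ('a'): new char, reset run to 1
  Position 11 ('c'): new char, reset run to 1
Longest run: 'b' with length 4

4


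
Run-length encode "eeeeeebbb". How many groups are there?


Input: eeeeeebbb
Scanning for consecutive runs:
  Group 1: 'e' x 6 (positions 0-5)
  Group 2: 'b' x 3 (positions 6-8)
Total groups: 2

2


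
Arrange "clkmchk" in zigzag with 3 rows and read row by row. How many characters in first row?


Zigzag "clkmchk" into 3 rows:
Placing characters:
  'c' => row 0
  'l' => row 1
  'k' => row 2
  'm' => row 1
  'c' => row 0
  'h' => row 1
  'k' => row 2
Rows:
  Row 0: "cc"
  Row 1: "lmh"
  Row 2: "kk"
First row length: 2

2


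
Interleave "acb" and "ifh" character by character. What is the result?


Interleaving "acb" and "ifh":
  Position 0: 'a' from first, 'i' from second => "ai"
  Position 1: 'c' from first, 'f' from second => "cf"
  Position 2: 'b' from first, 'h' from second => "bh"
Result: aicfbh

aicfbh


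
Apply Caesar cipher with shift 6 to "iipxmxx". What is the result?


Caesar cipher: shift "iipxmxx" by 6
  'i' (pos 8) + 6 = pos 14 = 'o'
  'i' (pos 8) + 6 = pos 14 = 'o'
  'p' (pos 15) + 6 = pos 21 = 'v'
  'x' (pos 23) + 6 = pos 3 = 'd'
  'm' (pos 12) + 6 = pos 18 = 's'
  'x' (pos 23) + 6 = pos 3 = 'd'
  'x' (pos 23) + 6 = pos 3 = 'd'
Result: oovdsdd

oovdsdd


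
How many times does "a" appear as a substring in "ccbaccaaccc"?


Searching for "a" in "ccbaccaaccc"
Scanning each position:
  Position 0: "c" => no
  Position 1: "c" => no
  Position 2: "b" => no
  Position 3: "a" => MATCH
  Position 4: "c" => no
  Position 5: "c" => no
  Position 6: "a" => MATCH
  Position 7: "a" => MATCH
  Position 8: "c" => no
  Position 9: "c" => no
  Position 10: "c" => no
Total occurrences: 3

3


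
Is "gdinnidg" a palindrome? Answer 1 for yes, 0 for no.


Input: gdinnidg
Reversed: gdinnidg
  Compare pos 0 ('g') with pos 7 ('g'): match
  Compare pos 1 ('d') with pos 6 ('d'): match
  Compare pos 2 ('i') with pos 5 ('i'): match
  Compare pos 3 ('n') with pos 4 ('n'): match
Result: palindrome

1


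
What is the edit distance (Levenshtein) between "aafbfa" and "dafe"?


Computing edit distance: "aafbfa" -> "dafe"
DP table:
           d    a    f    e
      0    1    2    3    4
  a   1    1    1    2    3
  a   2    2    1    2    3
  f   3    3    2    1    2
  b   4    4    3    2    2
  f   5    5    4    3    3
  a   6    6    5    4    4
Edit distance = dp[6][4] = 4

4


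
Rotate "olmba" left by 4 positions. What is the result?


Input: "olmba", rotate left by 4
First 4 characters: "olmb"
Remaining characters: "a"
Concatenate remaining + first: "a" + "olmb" = "aolmb"

aolmb


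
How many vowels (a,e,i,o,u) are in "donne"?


Input: donne
Checking each character:
  'd' at position 0: consonant
  'o' at position 1: vowel (running total: 1)
  'n' at position 2: consonant
  'n' at position 3: consonant
  'e' at position 4: vowel (running total: 2)
Total vowels: 2

2


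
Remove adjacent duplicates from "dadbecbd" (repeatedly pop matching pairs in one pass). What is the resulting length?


Input: dadbecbd
Stack-based adjacent duplicate removal:
  Read 'd': push. Stack: d
  Read 'a': push. Stack: da
  Read 'd': push. Stack: dad
  Read 'b': push. Stack: dadb
  Read 'e': push. Stack: dadbe
  Read 'c': push. Stack: dadbec
  Read 'b': push. Stack: dadbecb
  Read 'd': push. Stack: dadbecbd
Final stack: "dadbecbd" (length 8)

8


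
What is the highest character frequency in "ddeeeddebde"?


Input: ddeeeddebde
Character counts:
  'b': 1
  'd': 5
  'e': 5
Maximum frequency: 5

5


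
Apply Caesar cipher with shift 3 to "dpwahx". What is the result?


Caesar cipher: shift "dpwahx" by 3
  'd' (pos 3) + 3 = pos 6 = 'g'
  'p' (pos 15) + 3 = pos 18 = 's'
  'w' (pos 22) + 3 = pos 25 = 'z'
  'a' (pos 0) + 3 = pos 3 = 'd'
  'h' (pos 7) + 3 = pos 10 = 'k'
  'x' (pos 23) + 3 = pos 0 = 'a'
Result: gszdka

gszdka


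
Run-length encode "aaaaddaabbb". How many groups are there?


Input: aaaaddaabbb
Scanning for consecutive runs:
  Group 1: 'a' x 4 (positions 0-3)
  Group 2: 'd' x 2 (positions 4-5)
  Group 3: 'a' x 2 (positions 6-7)
  Group 4: 'b' x 3 (positions 8-10)
Total groups: 4

4


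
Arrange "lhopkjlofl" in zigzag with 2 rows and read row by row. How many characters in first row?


Zigzag "lhopkjlofl" into 2 rows:
Placing characters:
  'l' => row 0
  'h' => row 1
  'o' => row 0
  'p' => row 1
  'k' => row 0
  'j' => row 1
  'l' => row 0
  'o' => row 1
  'f' => row 0
  'l' => row 1
Rows:
  Row 0: "loklf"
  Row 1: "hpjol"
First row length: 5

5


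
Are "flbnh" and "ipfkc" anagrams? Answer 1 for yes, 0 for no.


Strings: "flbnh", "ipfkc"
Sorted first:  bfhln
Sorted second: cfikp
Differ at position 0: 'b' vs 'c' => not anagrams

0


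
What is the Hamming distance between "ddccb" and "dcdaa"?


Comparing "ddccb" and "dcdaa" position by position:
  Position 0: 'd' vs 'd' => same
  Position 1: 'd' vs 'c' => differ
  Position 2: 'c' vs 'd' => differ
  Position 3: 'c' vs 'a' => differ
  Position 4: 'b' vs 'a' => differ
Total differences (Hamming distance): 4

4


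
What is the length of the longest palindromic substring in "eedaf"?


Input: "eedaf"
Checking substrings for palindromes:
  [0:2] "ee" (len 2) => palindrome
Longest palindromic substring: "ee" with length 2

2


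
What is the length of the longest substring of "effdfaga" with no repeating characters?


Input: "effdfaga"
Sliding window (track last position of each char):
  Position 0 ('e'): window [0,0] length 1 -- new best
  Position 1 ('f'): window [0,1] length 2 -- new best
  Position 2 ('f'): repeat (last at 1), move window start to 2
  Position 2 ('f'): window [2,2] length 1
  Position 3 ('d'): window [2,3] length 2
  Position 4 ('f'): repeat (last at 2), move window start to 3
  Position 4 ('f'): window [3,4] length 2
  Position 5 ('a'): window [3,5] length 3 -- new best
  Position 6 ('g'): window [3,6] length 4 -- new best
  Position 7 ('a'): repeat (last at 5), move window start to 6
  Position 7 ('a'): window [6,7] length 2
Longest substring with no repeats: "dfag" with length 4

4
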